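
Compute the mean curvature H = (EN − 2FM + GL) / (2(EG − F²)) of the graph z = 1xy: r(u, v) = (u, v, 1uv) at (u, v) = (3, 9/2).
H = -108/1331

With E = v^2 + 1, F = u*v, G = u^2 + 1, L = 0, M = 1/sqrt(u^2 + v^2 + 1), N = 0, assemble
  H = (EN − 2FM + GL) / (2(EG − F²)) = -u*v/(u^2 + v^2 + 1)^(3/2).
At (u, v) = (3, 9/2): H = -108/1331.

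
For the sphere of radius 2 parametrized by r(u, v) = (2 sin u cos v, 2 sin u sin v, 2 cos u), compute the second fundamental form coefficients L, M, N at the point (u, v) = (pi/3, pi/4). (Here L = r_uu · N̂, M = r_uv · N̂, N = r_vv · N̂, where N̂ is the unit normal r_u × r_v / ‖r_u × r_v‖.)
L = -2;  M = 0;  N = -3/2

Compute the unit normal N̂(u, v) = (sin(u)^2*cos(v)/Abs(sin(u)), sin(u)^2*sin(v)/Abs(sin(u)), sin(2*u)/(2*Abs(sin(u)))), and the second partials r_uu, r_uv, r_vv. Take dot products:
  L(u, v) = r_uu · N̂ = -2*sin(u)/Abs(sin(u)),
  M(u, v) = r_uv · N̂ = 0,
  N(u, v) = r_vv · N̂ = -2*sin(u)^3/Abs(sin(u)).
Evaluating at (u, v) = (pi/3, pi/4):
  L = -2, M = 0, N = -3/2.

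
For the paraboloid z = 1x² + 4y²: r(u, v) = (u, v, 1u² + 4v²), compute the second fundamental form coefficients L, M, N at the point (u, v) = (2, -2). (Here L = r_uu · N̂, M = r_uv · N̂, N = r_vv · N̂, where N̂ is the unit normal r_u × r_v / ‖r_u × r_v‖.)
L = 2*sqrt(273)/273;  M = 0;  N = 8*sqrt(273)/273

Compute the unit normal N̂(u, v) = (-2*u/sqrt(4*u^2 + 64*v^2 + 1), -8*v/sqrt(4*u^2 + 64*v^2 + 1), 1/sqrt(4*u^2 + 64*v^2 + 1)), and the second partials r_uu, r_uv, r_vv. Take dot products:
  L(u, v) = r_uu · N̂ = 2/sqrt(4*u^2 + 64*v^2 + 1),
  M(u, v) = r_uv · N̂ = 0,
  N(u, v) = r_vv · N̂ = 8/sqrt(4*u^2 + 64*v^2 + 1).
Evaluating at (u, v) = (2, -2):
  L = 2*sqrt(273)/273, M = 0, N = 8*sqrt(273)/273.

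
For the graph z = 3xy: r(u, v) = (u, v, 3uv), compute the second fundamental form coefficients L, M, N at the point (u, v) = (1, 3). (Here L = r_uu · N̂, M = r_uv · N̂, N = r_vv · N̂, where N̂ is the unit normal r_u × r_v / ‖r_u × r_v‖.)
L = 0;  M = 3*sqrt(91)/91;  N = 0

Compute the unit normal N̂(u, v) = (-3*v/sqrt(9*u^2 + 9*v^2 + 1), -3*u/sqrt(9*u^2 + 9*v^2 + 1), 1/sqrt(9*u^2 + 9*v^2 + 1)), and the second partials r_uu, r_uv, r_vv. Take dot products:
  L(u, v) = r_uu · N̂ = 0,
  M(u, v) = r_uv · N̂ = 3/sqrt(9*u^2 + 9*v^2 + 1),
  N(u, v) = r_vv · N̂ = 0.
Evaluating at (u, v) = (1, 3):
  L = 0, M = 3*sqrt(91)/91, N = 0.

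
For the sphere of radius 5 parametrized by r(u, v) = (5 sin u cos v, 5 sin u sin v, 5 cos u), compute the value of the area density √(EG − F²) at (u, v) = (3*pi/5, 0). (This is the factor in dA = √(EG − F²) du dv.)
√(EG − F²)|_{(3*pi/5, 0)} = 25*sqrt(2*sqrt(5) + 10)/4

E = 25, F = 0, G = 25*sin(u)^2, so EG − F² = 625*sin(u)^2. Taking the positive square root: √(EG − F²) = 25*Abs(sin(u)). At (u, v) = (3*pi/5, 0): 25*sqrt(2*sqrt(5) + 10)/4.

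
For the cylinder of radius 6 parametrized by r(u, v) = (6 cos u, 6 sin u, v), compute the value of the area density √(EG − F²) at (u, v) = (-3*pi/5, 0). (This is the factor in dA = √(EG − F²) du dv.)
√(EG − F²)|_{(-3*pi/5, 0)} = 6

E = 36, F = 0, G = 1, so EG − F² = 36. Taking the positive square root: √(EG − F²) = 6. At (u, v) = (-3*pi/5, 0): 6.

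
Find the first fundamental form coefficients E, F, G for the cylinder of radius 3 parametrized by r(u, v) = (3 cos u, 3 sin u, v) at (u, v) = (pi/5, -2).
E = 9;  F = 0;  G = 1

Partials: r_u = (-3*sin(u), 3*cos(u), 0), r_v = (0, 0, 1). As functions of (u, v):
  E = r_u · r_u = 9,
  F = r_u · r_v = 0,
  G = r_v · r_v = 1.
Evaluating at (u, v) = (pi/5, -2): E = 9, F = 0, G = 1.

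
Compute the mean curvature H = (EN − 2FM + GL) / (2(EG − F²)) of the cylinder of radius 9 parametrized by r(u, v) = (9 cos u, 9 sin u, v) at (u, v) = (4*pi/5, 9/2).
H = -1/18

With E = 81, F = 0, G = 1, L = -9, M = 0, N = 0, assemble
  H = (EN − 2FM + GL) / (2(EG − F²)) = -1/18.
At (u, v) = (4*pi/5, 9/2): H = -1/18.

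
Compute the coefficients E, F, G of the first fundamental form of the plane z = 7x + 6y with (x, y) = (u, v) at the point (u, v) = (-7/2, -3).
E = 50;  F = 42;  G = 37

Partials: r_u = (1, 0, 7), r_v = (0, 1, 6). As functions of (u, v):
  E = r_u · r_u = 50,
  F = r_u · r_v = 42,
  G = r_v · r_v = 37.
Evaluating at (u, v) = (-7/2, -3): E = 50, F = 42, G = 37.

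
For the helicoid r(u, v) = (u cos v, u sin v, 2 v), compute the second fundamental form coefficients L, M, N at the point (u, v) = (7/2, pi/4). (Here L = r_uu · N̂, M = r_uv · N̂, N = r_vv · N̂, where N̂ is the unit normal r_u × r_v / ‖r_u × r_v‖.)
L = 0;  M = -4*sqrt(65)/65;  N = 0

Compute the unit normal N̂(u, v) = (2*sin(v)/sqrt(u^2 + 4), -2*cos(v)/sqrt(u^2 + 4), u/sqrt(u^2 + 4)), and the second partials r_uu, r_uv, r_vv. Take dot products:
  L(u, v) = r_uu · N̂ = 0,
  M(u, v) = r_uv · N̂ = -2/sqrt(u^2 + 4),
  N(u, v) = r_vv · N̂ = 0.
Evaluating at (u, v) = (7/2, pi/4):
  L = 0, M = -4*sqrt(65)/65, N = 0.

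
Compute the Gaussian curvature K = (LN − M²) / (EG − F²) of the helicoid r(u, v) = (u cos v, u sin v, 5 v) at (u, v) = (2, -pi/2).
K = -25/841

Coefficients of the first fundamental form: E = 1, F = 0, G = u^2 + 25.
Coefficients of the second fundamental form: L = 0, M = -5/sqrt(u^2 + 25), N = 0.
Assemble K = (LN − M²)/(EG − F²) = -25/(u^2 + 25)^2. At (u, v) = (2, -pi/2): K = -25/841.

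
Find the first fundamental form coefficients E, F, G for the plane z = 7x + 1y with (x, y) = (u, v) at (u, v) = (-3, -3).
E = 50;  F = 7;  G = 2

Partials: r_u = (1, 0, 7), r_v = (0, 1, 1). As functions of (u, v):
  E = r_u · r_u = 50,
  F = r_u · r_v = 7,
  G = r_v · r_v = 2.
Evaluating at (u, v) = (-3, -3): E = 50, F = 7, G = 2.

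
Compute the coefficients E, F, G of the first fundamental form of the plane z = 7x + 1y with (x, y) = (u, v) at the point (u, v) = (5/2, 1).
E = 50;  F = 7;  G = 2

Partials: r_u = (1, 0, 7), r_v = (0, 1, 1). As functions of (u, v):
  E = r_u · r_u = 50,
  F = r_u · r_v = 7,
  G = r_v · r_v = 2.
Evaluating at (u, v) = (5/2, 1): E = 50, F = 7, G = 2.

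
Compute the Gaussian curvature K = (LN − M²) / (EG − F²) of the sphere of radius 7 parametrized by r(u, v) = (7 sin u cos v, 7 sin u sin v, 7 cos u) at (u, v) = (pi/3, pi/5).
K = 1/49

Coefficients of the first fundamental form: E = 49, F = 0, G = 49*sin(u)^2.
Coefficients of the second fundamental form: L = -7*sin(u)/Abs(sin(u)), M = 0, N = -7*sin(u)^3/Abs(sin(u)).
Assemble K = (LN − M²)/(EG − F²) = 1/49. At (u, v) = (pi/3, pi/5): K = 1/49.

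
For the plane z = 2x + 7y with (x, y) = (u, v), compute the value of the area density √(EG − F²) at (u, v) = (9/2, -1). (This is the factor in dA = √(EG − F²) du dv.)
√(EG − F²)|_{(9/2, -1)} = 3*sqrt(6)

E = 5, F = 14, G = 50, so EG − F² = 54. Taking the positive square root: √(EG − F²) = 3*sqrt(6). At (u, v) = (9/2, -1): 3*sqrt(6).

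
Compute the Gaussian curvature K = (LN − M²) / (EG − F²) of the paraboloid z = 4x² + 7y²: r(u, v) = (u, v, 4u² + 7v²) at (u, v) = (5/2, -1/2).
K = 28/50625

Coefficients of the first fundamental form: E = 64*u^2 + 1, F = 112*u*v, G = 196*v^2 + 1.
Coefficients of the second fundamental form: L = 8/sqrt(64*u^2 + 196*v^2 + 1), M = 0, N = 14/sqrt(64*u^2 + 196*v^2 + 1).
Assemble K = (LN − M²)/(EG − F²) = 112/(4096*u^4 + 25088*u^2*v^2 + 128*u^2 + 38416*v^4 + 392*v^2 + 1). At (u, v) = (5/2, -1/2): K = 28/50625.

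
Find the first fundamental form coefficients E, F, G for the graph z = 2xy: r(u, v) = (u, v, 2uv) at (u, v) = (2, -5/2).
E = 26;  F = -20;  G = 17

Partials: r_u = (1, 0, 2*v), r_v = (0, 1, 2*u). As functions of (u, v):
  E = r_u · r_u = 4*v^2 + 1,
  F = r_u · r_v = 4*u*v,
  G = r_v · r_v = 4*u^2 + 1.
Evaluating at (u, v) = (2, -5/2): E = 26, F = -20, G = 17.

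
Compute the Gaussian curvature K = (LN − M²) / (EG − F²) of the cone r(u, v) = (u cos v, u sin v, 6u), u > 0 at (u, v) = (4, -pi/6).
K = 0

Coefficients of the first fundamental form: E = 37, F = 0, G = u^2.
Coefficients of the second fundamental form: L = 0, M = 0, N = 6*sqrt(37)*u^2/(37*Abs(u)).
Assemble K = (LN − M²)/(EG − F²) = 0. At (u, v) = (4, -pi/6): K = 0.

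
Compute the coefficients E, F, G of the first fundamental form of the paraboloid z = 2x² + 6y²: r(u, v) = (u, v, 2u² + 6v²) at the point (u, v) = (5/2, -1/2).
E = 101;  F = -60;  G = 37

Partials: r_u = (1, 0, 4*u), r_v = (0, 1, 12*v). As functions of (u, v):
  E = r_u · r_u = 16*u^2 + 1,
  F = r_u · r_v = 48*u*v,
  G = r_v · r_v = 144*v^2 + 1.
Evaluating at (u, v) = (5/2, -1/2): E = 101, F = -60, G = 37.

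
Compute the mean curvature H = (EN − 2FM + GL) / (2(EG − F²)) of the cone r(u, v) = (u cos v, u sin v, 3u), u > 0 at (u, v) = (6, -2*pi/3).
H = sqrt(10)/40

With E = 10, F = 0, G = u^2, L = 0, M = 0, N = 3*sqrt(10)*u^2/(10*Abs(u)), assemble
  H = (EN − 2FM + GL) / (2(EG − F²)) = 3*sqrt(10)/(20*Abs(u)).
At (u, v) = (6, -2*pi/3): H = sqrt(10)/40.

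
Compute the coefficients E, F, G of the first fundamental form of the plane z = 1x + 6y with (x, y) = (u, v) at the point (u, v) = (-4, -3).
E = 2;  F = 6;  G = 37

Partials: r_u = (1, 0, 1), r_v = (0, 1, 6). As functions of (u, v):
  E = r_u · r_u = 2,
  F = r_u · r_v = 6,
  G = r_v · r_v = 37.
Evaluating at (u, v) = (-4, -3): E = 2, F = 6, G = 37.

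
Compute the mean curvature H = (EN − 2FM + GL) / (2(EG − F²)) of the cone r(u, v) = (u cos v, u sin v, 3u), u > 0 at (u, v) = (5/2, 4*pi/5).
H = 3*sqrt(10)/50

With E = 10, F = 0, G = u^2, L = 0, M = 0, N = 3*sqrt(10)*u^2/(10*Abs(u)), assemble
  H = (EN − 2FM + GL) / (2(EG − F²)) = 3*sqrt(10)/(20*Abs(u)).
At (u, v) = (5/2, 4*pi/5): H = 3*sqrt(10)/50.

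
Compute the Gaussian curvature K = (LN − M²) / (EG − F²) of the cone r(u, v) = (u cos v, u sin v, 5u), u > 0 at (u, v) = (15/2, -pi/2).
K = 0

Coefficients of the first fundamental form: E = 26, F = 0, G = u^2.
Coefficients of the second fundamental form: L = 0, M = 0, N = 5*sqrt(26)*u^2/(26*Abs(u)).
Assemble K = (LN − M²)/(EG − F²) = 0. At (u, v) = (15/2, -pi/2): K = 0.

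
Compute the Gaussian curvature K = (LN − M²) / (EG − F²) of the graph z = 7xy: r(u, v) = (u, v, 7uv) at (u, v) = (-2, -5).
K = -49/2022084

Coefficients of the first fundamental form: E = 49*v^2 + 1, F = 49*u*v, G = 49*u^2 + 1.
Coefficients of the second fundamental form: L = 0, M = 7/sqrt(49*u^2 + 49*v^2 + 1), N = 0.
Assemble K = (LN − M²)/(EG − F²) = -49/(2401*u^4 + 4802*u^2*v^2 + 98*u^2 + 2401*v^4 + 98*v^2 + 1). At (u, v) = (-2, -5): K = -49/2022084.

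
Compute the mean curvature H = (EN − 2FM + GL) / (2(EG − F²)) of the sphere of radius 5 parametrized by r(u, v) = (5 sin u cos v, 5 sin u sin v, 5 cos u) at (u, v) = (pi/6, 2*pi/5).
H = -1/5

With E = 25, F = 0, G = 25*sin(u)^2, L = -5*sin(u)/Abs(sin(u)), M = 0, N = -5*sin(u)^3/Abs(sin(u)), assemble
  H = (EN − 2FM + GL) / (2(EG − F²)) = -sin(u)/(5*Abs(sin(u))).
At (u, v) = (pi/6, 2*pi/5): H = -1/5.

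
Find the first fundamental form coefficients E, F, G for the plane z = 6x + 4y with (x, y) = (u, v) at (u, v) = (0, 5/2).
E = 37;  F = 24;  G = 17

Partials: r_u = (1, 0, 6), r_v = (0, 1, 4). As functions of (u, v):
  E = r_u · r_u = 37,
  F = r_u · r_v = 24,
  G = r_v · r_v = 17.
Evaluating at (u, v) = (0, 5/2): E = 37, F = 24, G = 17.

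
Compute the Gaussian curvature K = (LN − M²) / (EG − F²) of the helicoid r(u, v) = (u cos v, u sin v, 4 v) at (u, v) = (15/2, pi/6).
K = -256/83521

Coefficients of the first fundamental form: E = 1, F = 0, G = u^2 + 16.
Coefficients of the second fundamental form: L = 0, M = -4/sqrt(u^2 + 16), N = 0.
Assemble K = (LN − M²)/(EG − F²) = -16/(u^2 + 16)^2. At (u, v) = (15/2, pi/6): K = -256/83521.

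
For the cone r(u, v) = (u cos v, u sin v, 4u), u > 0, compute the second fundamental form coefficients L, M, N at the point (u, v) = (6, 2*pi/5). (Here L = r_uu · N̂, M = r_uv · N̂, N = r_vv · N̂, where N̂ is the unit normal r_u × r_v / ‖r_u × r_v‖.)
L = 0;  M = 0;  N = 24*sqrt(17)/17

Compute the unit normal N̂(u, v) = (-4*sqrt(17)*u*cos(v)/(17*Abs(u)), -4*sqrt(17)*u*sin(v)/(17*Abs(u)), sqrt(17)*u/(17*Abs(u))), and the second partials r_uu, r_uv, r_vv. Take dot products:
  L(u, v) = r_uu · N̂ = 0,
  M(u, v) = r_uv · N̂ = 0,
  N(u, v) = r_vv · N̂ = 4*sqrt(17)*u^2/(17*Abs(u)).
Evaluating at (u, v) = (6, 2*pi/5):
  L = 0, M = 0, N = 24*sqrt(17)/17.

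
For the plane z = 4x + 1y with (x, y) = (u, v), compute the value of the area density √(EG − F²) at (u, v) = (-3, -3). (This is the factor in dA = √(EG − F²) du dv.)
√(EG − F²)|_{(-3, -3)} = 3*sqrt(2)

E = 17, F = 4, G = 2, so EG − F² = 18. Taking the positive square root: √(EG − F²) = 3*sqrt(2). At (u, v) = (-3, -3): 3*sqrt(2).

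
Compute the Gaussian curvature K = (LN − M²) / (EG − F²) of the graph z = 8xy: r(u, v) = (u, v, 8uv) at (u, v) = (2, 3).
K = -64/693889

Coefficients of the first fundamental form: E = 64*v^2 + 1, F = 64*u*v, G = 64*u^2 + 1.
Coefficients of the second fundamental form: L = 0, M = 8/sqrt(64*u^2 + 64*v^2 + 1), N = 0.
Assemble K = (LN − M²)/(EG − F²) = -64/(4096*u^4 + 8192*u^2*v^2 + 128*u^2 + 4096*v^4 + 128*v^2 + 1). At (u, v) = (2, 3): K = -64/693889.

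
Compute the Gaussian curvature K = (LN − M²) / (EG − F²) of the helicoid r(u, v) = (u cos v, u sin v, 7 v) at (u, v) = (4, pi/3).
K = -49/4225

Coefficients of the first fundamental form: E = 1, F = 0, G = u^2 + 49.
Coefficients of the second fundamental form: L = 0, M = -7/sqrt(u^2 + 49), N = 0.
Assemble K = (LN − M²)/(EG − F²) = -49/(u^2 + 49)^2. At (u, v) = (4, pi/3): K = -49/4225.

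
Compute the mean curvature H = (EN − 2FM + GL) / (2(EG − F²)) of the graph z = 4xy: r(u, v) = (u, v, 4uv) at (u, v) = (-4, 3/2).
H = 384*sqrt(293)/85849

With E = 16*v^2 + 1, F = 16*u*v, G = 16*u^2 + 1, L = 0, M = 4/sqrt(16*u^2 + 16*v^2 + 1), N = 0, assemble
  H = (EN − 2FM + GL) / (2(EG − F²)) = -64*u*v/(16*u^2 + 16*v^2 + 1)^(3/2).
At (u, v) = (-4, 3/2): H = 384*sqrt(293)/85849.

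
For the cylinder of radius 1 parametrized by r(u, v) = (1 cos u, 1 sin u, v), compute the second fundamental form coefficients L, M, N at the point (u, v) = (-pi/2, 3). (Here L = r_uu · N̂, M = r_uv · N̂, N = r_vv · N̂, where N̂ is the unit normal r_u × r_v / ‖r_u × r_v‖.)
L = -1;  M = 0;  N = 0

Compute the unit normal N̂(u, v) = (cos(u), sin(u), 0), and the second partials r_uu, r_uv, r_vv. Take dot products:
  L(u, v) = r_uu · N̂ = -1,
  M(u, v) = r_uv · N̂ = 0,
  N(u, v) = r_vv · N̂ = 0.
Evaluating at (u, v) = (-pi/2, 3):
  L = -1, M = 0, N = 0.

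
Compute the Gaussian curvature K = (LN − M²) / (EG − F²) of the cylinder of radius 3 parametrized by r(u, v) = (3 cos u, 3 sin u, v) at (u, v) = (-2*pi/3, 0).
K = 0

Coefficients of the first fundamental form: E = 9, F = 0, G = 1.
Coefficients of the second fundamental form: L = -3, M = 0, N = 0.
Assemble K = (LN − M²)/(EG − F²) = 0. At (u, v) = (-2*pi/3, 0): K = 0.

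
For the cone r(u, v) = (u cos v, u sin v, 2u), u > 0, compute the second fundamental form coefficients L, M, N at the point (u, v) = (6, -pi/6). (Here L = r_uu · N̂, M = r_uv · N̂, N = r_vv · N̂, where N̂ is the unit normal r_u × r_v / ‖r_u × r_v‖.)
L = 0;  M = 0;  N = 12*sqrt(5)/5

Compute the unit normal N̂(u, v) = (-2*sqrt(5)*u*cos(v)/(5*Abs(u)), -2*sqrt(5)*u*sin(v)/(5*Abs(u)), sqrt(5)*u/(5*Abs(u))), and the second partials r_uu, r_uv, r_vv. Take dot products:
  L(u, v) = r_uu · N̂ = 0,
  M(u, v) = r_uv · N̂ = 0,
  N(u, v) = r_vv · N̂ = 2*sqrt(5)*u^2/(5*Abs(u)).
Evaluating at (u, v) = (6, -pi/6):
  L = 0, M = 0, N = 12*sqrt(5)/5.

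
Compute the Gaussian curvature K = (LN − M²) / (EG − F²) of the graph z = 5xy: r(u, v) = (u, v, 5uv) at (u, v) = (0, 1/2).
K = -400/841

Coefficients of the first fundamental form: E = 25*v^2 + 1, F = 25*u*v, G = 25*u^2 + 1.
Coefficients of the second fundamental form: L = 0, M = 5/sqrt(25*u^2 + 25*v^2 + 1), N = 0.
Assemble K = (LN − M²)/(EG − F²) = -25/(625*u^4 + 1250*u^2*v^2 + 50*u^2 + 625*v^4 + 50*v^2 + 1). At (u, v) = (0, 1/2): K = -400/841.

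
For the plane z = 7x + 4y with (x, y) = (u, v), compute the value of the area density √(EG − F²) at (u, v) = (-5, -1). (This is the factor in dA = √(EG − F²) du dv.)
√(EG − F²)|_{(-5, -1)} = sqrt(66)

E = 50, F = 28, G = 17, so EG − F² = 66. Taking the positive square root: √(EG − F²) = sqrt(66). At (u, v) = (-5, -1): sqrt(66).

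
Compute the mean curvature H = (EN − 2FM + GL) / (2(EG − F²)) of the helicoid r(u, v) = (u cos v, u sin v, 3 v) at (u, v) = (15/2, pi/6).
H = 0

With E = 1, F = 0, G = u^2 + 9, L = 0, M = -3/sqrt(u^2 + 9), N = 0, assemble
  H = (EN − 2FM + GL) / (2(EG − F²)) = 0.
At (u, v) = (15/2, pi/6): H = 0.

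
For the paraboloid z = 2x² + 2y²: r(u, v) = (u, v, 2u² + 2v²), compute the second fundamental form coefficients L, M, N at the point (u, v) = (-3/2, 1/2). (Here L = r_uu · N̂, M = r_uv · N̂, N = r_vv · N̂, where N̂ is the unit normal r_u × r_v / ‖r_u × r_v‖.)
L = 4*sqrt(41)/41;  M = 0;  N = 4*sqrt(41)/41

Compute the unit normal N̂(u, v) = (-4*u/sqrt(16*u^2 + 16*v^2 + 1), -4*v/sqrt(16*u^2 + 16*v^2 + 1), 1/sqrt(16*u^2 + 16*v^2 + 1)), and the second partials r_uu, r_uv, r_vv. Take dot products:
  L(u, v) = r_uu · N̂ = 4/sqrt(16*u^2 + 16*v^2 + 1),
  M(u, v) = r_uv · N̂ = 0,
  N(u, v) = r_vv · N̂ = 4/sqrt(16*u^2 + 16*v^2 + 1).
Evaluating at (u, v) = (-3/2, 1/2):
  L = 4*sqrt(41)/41, M = 0, N = 4*sqrt(41)/41.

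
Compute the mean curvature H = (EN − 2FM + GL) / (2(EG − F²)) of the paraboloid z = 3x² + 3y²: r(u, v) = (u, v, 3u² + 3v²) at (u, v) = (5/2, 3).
H = 1653*sqrt(22)/60500

With E = 36*u^2 + 1, F = 36*u*v, G = 36*v^2 + 1, L = 6/sqrt(36*u^2 + 36*v^2 + 1), M = 0, N = 6/sqrt(36*u^2 + 36*v^2 + 1), assemble
  H = (EN − 2FM + GL) / (2(EG − F²)) = 6*(18*u^2 + 18*v^2 + 1)/(36*u^2 + 36*v^2 + 1)^(3/2).
At (u, v) = (5/2, 3): H = 1653*sqrt(22)/60500.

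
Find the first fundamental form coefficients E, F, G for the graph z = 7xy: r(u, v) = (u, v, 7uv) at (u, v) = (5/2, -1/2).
E = 53/4;  F = -245/4;  G = 1229/4

Partials: r_u = (1, 0, 7*v), r_v = (0, 1, 7*u). As functions of (u, v):
  E = r_u · r_u = 49*v^2 + 1,
  F = r_u · r_v = 49*u*v,
  G = r_v · r_v = 49*u^2 + 1.
Evaluating at (u, v) = (5/2, -1/2): E = 53/4, F = -245/4, G = 1229/4.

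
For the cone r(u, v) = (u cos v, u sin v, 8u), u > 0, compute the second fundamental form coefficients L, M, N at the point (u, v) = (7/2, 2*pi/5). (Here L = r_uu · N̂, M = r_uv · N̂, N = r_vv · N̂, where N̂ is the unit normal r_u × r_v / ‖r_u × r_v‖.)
L = 0;  M = 0;  N = 28*sqrt(65)/65

Compute the unit normal N̂(u, v) = (-8*sqrt(65)*u*cos(v)/(65*Abs(u)), -8*sqrt(65)*u*sin(v)/(65*Abs(u)), sqrt(65)*u/(65*Abs(u))), and the second partials r_uu, r_uv, r_vv. Take dot products:
  L(u, v) = r_uu · N̂ = 0,
  M(u, v) = r_uv · N̂ = 0,
  N(u, v) = r_vv · N̂ = 8*sqrt(65)*u^2/(65*Abs(u)).
Evaluating at (u, v) = (7/2, 2*pi/5):
  L = 0, M = 0, N = 28*sqrt(65)/65.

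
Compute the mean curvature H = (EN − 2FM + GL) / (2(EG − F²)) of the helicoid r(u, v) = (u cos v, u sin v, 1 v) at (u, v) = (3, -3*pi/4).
H = 0

With E = 1, F = 0, G = u^2 + 1, L = 0, M = -1/sqrt(u^2 + 1), N = 0, assemble
  H = (EN − 2FM + GL) / (2(EG − F²)) = 0.
At (u, v) = (3, -3*pi/4): H = 0.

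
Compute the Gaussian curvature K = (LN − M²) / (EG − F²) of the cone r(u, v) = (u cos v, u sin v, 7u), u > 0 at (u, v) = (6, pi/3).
K = 0

Coefficients of the first fundamental form: E = 50, F = 0, G = u^2.
Coefficients of the second fundamental form: L = 0, M = 0, N = 7*sqrt(2)*u^2/(10*Abs(u)).
Assemble K = (LN − M²)/(EG − F²) = 0. At (u, v) = (6, pi/3): K = 0.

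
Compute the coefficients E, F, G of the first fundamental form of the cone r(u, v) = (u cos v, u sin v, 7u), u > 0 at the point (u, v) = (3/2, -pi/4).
E = 50;  F = 0;  G = 9/4

Partials: r_u = (cos(v), sin(v), 7), r_v = (-u*sin(v), u*cos(v), 0). As functions of (u, v):
  E = r_u · r_u = 50,
  F = r_u · r_v = 0,
  G = r_v · r_v = u^2.
Evaluating at (u, v) = (3/2, -pi/4): E = 50, F = 0, G = 9/4.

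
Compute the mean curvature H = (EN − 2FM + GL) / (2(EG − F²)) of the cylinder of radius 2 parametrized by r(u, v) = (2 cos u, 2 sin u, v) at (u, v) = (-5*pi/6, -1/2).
H = -1/4

With E = 4, F = 0, G = 1, L = -2, M = 0, N = 0, assemble
  H = (EN − 2FM + GL) / (2(EG − F²)) = -1/4.
At (u, v) = (-5*pi/6, -1/2): H = -1/4.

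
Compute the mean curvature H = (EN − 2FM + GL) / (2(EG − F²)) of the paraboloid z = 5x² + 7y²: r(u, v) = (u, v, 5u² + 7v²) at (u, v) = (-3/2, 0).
H = 1587*sqrt(226)/51076

With E = 100*u^2 + 1, F = 140*u*v, G = 196*v^2 + 1, L = 10/sqrt(100*u^2 + 196*v^2 + 1), M = 0, N = 14/sqrt(100*u^2 + 196*v^2 + 1), assemble
  H = (EN − 2FM + GL) / (2(EG − F²)) = 4*(175*u^2 + 245*v^2 + 3)/(100*u^2 + 196*v^2 + 1)^(3/2).
At (u, v) = (-3/2, 0): H = 1587*sqrt(226)/51076.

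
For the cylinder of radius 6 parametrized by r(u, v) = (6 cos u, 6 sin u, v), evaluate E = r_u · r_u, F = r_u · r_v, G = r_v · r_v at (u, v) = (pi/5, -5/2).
E = 36;  F = 0;  G = 1

Partials: r_u = (-6*sin(u), 6*cos(u), 0), r_v = (0, 0, 1). As functions of (u, v):
  E = r_u · r_u = 36,
  F = r_u · r_v = 0,
  G = r_v · r_v = 1.
Evaluating at (u, v) = (pi/5, -5/2): E = 36, F = 0, G = 1.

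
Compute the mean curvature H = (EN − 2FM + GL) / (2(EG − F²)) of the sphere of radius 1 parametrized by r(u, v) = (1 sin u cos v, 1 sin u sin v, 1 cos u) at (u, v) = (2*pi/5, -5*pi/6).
H = -1

With E = 1, F = 0, G = sin(u)^2, L = -sin(u)/Abs(sin(u)), M = 0, N = -sin(u)^3/Abs(sin(u)), assemble
  H = (EN − 2FM + GL) / (2(EG − F²)) = -sin(u)/Abs(sin(u)).
At (u, v) = (2*pi/5, -5*pi/6): H = -1.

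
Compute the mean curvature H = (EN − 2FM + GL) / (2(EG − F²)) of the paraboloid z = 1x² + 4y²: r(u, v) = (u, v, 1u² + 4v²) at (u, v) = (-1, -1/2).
H = 37*sqrt(21)/441

With E = 4*u^2 + 1, F = 16*u*v, G = 64*v^2 + 1, L = 2/sqrt(4*u^2 + 64*v^2 + 1), M = 0, N = 8/sqrt(4*u^2 + 64*v^2 + 1), assemble
  H = (EN − 2FM + GL) / (2(EG − F²)) = (16*u^2 + 64*v^2 + 5)/(4*u^2 + 64*v^2 + 1)^(3/2).
At (u, v) = (-1, -1/2): H = 37*sqrt(21)/441.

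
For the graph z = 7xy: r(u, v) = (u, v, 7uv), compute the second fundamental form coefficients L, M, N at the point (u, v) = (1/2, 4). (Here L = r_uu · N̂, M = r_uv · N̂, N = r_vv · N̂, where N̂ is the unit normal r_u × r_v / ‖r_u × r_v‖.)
L = 0;  M = 14*sqrt(3189)/3189;  N = 0

Compute the unit normal N̂(u, v) = (-7*v/sqrt(49*u^2 + 49*v^2 + 1), -7*u/sqrt(49*u^2 + 49*v^2 + 1), 1/sqrt(49*u^2 + 49*v^2 + 1)), and the second partials r_uu, r_uv, r_vv. Take dot products:
  L(u, v) = r_uu · N̂ = 0,
  M(u, v) = r_uv · N̂ = 7/sqrt(49*u^2 + 49*v^2 + 1),
  N(u, v) = r_vv · N̂ = 0.
Evaluating at (u, v) = (1/2, 4):
  L = 0, M = 14*sqrt(3189)/3189, N = 0.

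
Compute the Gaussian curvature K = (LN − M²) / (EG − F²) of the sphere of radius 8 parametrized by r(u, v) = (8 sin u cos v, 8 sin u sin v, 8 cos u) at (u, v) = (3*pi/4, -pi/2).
K = 1/64

Coefficients of the first fundamental form: E = 64, F = 0, G = 64*sin(u)^2.
Coefficients of the second fundamental form: L = -8*sin(u)/Abs(sin(u)), M = 0, N = -8*sin(u)^3/Abs(sin(u)).
Assemble K = (LN − M²)/(EG − F²) = 1/64. At (u, v) = (3*pi/4, -pi/2): K = 1/64.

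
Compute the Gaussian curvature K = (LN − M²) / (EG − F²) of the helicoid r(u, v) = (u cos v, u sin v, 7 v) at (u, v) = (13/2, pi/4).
K = -784/133225

Coefficients of the first fundamental form: E = 1, F = 0, G = u^2 + 49.
Coefficients of the second fundamental form: L = 0, M = -7/sqrt(u^2 + 49), N = 0.
Assemble K = (LN − M²)/(EG − F²) = -49/(u^2 + 49)^2. At (u, v) = (13/2, pi/4): K = -784/133225.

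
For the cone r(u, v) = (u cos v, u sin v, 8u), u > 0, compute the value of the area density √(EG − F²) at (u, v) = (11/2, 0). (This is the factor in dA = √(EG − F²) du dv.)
√(EG − F²)|_{(11/2, 0)} = 11*sqrt(65)/2

E = 65, F = 0, G = u^2, so EG − F² = 65*u^2. Taking the positive square root: √(EG − F²) = sqrt(65)*Abs(u). At (u, v) = (11/2, 0): 11*sqrt(65)/2.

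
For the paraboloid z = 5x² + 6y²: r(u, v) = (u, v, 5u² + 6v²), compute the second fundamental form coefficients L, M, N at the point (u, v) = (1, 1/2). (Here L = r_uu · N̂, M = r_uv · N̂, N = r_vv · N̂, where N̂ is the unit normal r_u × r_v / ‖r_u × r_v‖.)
L = 10*sqrt(137)/137;  M = 0;  N = 12*sqrt(137)/137

Compute the unit normal N̂(u, v) = (-10*u/sqrt(100*u^2 + 144*v^2 + 1), -12*v/sqrt(100*u^2 + 144*v^2 + 1), 1/sqrt(100*u^2 + 144*v^2 + 1)), and the second partials r_uu, r_uv, r_vv. Take dot products:
  L(u, v) = r_uu · N̂ = 10/sqrt(100*u^2 + 144*v^2 + 1),
  M(u, v) = r_uv · N̂ = 0,
  N(u, v) = r_vv · N̂ = 12/sqrt(100*u^2 + 144*v^2 + 1).
Evaluating at (u, v) = (1, 1/2):
  L = 10*sqrt(137)/137, M = 0, N = 12*sqrt(137)/137.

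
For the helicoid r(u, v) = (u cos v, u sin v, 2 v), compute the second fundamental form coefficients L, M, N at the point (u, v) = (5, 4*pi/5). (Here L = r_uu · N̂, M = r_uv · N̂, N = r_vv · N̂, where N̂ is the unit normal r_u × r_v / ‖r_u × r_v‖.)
L = 0;  M = -2*sqrt(29)/29;  N = 0

Compute the unit normal N̂(u, v) = (2*sin(v)/sqrt(u^2 + 4), -2*cos(v)/sqrt(u^2 + 4), u/sqrt(u^2 + 4)), and the second partials r_uu, r_uv, r_vv. Take dot products:
  L(u, v) = r_uu · N̂ = 0,
  M(u, v) = r_uv · N̂ = -2/sqrt(u^2 + 4),
  N(u, v) = r_vv · N̂ = 0.
Evaluating at (u, v) = (5, 4*pi/5):
  L = 0, M = -2*sqrt(29)/29, N = 0.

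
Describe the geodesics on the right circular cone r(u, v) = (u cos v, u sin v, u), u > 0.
The cone is flat away from the apex (K = 0). Slitting along a generator and unrolling gives an isometry to a sector of the plane; geodesics are the pre-images of straight lines in that sector. In particular, generators (v = const) are geodesics, and generic geodesics spiral from a minimum-distance point before returning to infinity.

For this cone, E = 2, F = 0, G = u², so EG − F² = 2u² > 0 (u > 0), and direct computation gives K = 0 away from the apex. Flatness lets us unroll the cone along a generator into a planar sector of angle 2π/√2 = π√2 ≈ 4.44 rad; geodesics on the cone are exactly the curves that develop to straight lines in this sector. Generators (v = const) develop to rays through the sector's vertex and are geodesics; the circles u = const develop to circular arcs and are not geodesics.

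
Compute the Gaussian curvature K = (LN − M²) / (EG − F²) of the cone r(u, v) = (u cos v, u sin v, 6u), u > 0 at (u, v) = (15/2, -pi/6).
K = 0

Coefficients of the first fundamental form: E = 37, F = 0, G = u^2.
Coefficients of the second fundamental form: L = 0, M = 0, N = 6*sqrt(37)*u^2/(37*Abs(u)).
Assemble K = (LN − M²)/(EG − F²) = 0. At (u, v) = (15/2, -pi/6): K = 0.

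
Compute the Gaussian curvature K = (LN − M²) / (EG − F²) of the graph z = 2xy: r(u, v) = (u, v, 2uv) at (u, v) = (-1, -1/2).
K = -1/9

Coefficients of the first fundamental form: E = 4*v^2 + 1, F = 4*u*v, G = 4*u^2 + 1.
Coefficients of the second fundamental form: L = 0, M = 2/sqrt(4*u^2 + 4*v^2 + 1), N = 0.
Assemble K = (LN − M²)/(EG − F²) = -4/(16*u^4 + 32*u^2*v^2 + 8*u^2 + 16*v^4 + 8*v^2 + 1). At (u, v) = (-1, -1/2): K = -1/9.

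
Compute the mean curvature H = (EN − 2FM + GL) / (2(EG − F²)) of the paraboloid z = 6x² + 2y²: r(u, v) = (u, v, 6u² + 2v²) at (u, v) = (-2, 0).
H = 1160*sqrt(577)/332929

With E = 144*u^2 + 1, F = 48*u*v, G = 16*v^2 + 1, L = 12/sqrt(144*u^2 + 16*v^2 + 1), M = 0, N = 4/sqrt(144*u^2 + 16*v^2 + 1), assemble
  H = (EN − 2FM + GL) / (2(EG − F²)) = 8*(36*u^2 + 12*v^2 + 1)/(144*u^2 + 16*v^2 + 1)^(3/2).
At (u, v) = (-2, 0): H = 1160*sqrt(577)/332929.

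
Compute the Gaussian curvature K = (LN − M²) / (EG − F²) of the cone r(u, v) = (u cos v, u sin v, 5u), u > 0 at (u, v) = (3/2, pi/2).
K = 0

Coefficients of the first fundamental form: E = 26, F = 0, G = u^2.
Coefficients of the second fundamental form: L = 0, M = 0, N = 5*sqrt(26)*u^2/(26*Abs(u)).
Assemble K = (LN − M²)/(EG − F²) = 0. At (u, v) = (3/2, pi/2): K = 0.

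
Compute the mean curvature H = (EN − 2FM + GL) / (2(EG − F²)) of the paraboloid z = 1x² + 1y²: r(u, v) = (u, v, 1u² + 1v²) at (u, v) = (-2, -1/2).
H = 19*sqrt(2)/108

With E = 4*u^2 + 1, F = 4*u*v, G = 4*v^2 + 1, L = 2/sqrt(4*u^2 + 4*v^2 + 1), M = 0, N = 2/sqrt(4*u^2 + 4*v^2 + 1), assemble
  H = (EN − 2FM + GL) / (2(EG − F²)) = 2*(2*u^2 + 2*v^2 + 1)/(4*u^2 + 4*v^2 + 1)^(3/2).
At (u, v) = (-2, -1/2): H = 19*sqrt(2)/108.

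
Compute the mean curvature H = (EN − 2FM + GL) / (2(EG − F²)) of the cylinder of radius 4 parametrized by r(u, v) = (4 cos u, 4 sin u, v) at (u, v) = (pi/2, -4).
H = -1/8

With E = 16, F = 0, G = 1, L = -4, M = 0, N = 0, assemble
  H = (EN − 2FM + GL) / (2(EG − F²)) = -1/8.
At (u, v) = (pi/2, -4): H = -1/8.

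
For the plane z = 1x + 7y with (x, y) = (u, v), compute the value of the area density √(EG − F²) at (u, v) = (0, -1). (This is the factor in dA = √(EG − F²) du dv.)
√(EG − F²)|_{(0, -1)} = sqrt(51)

E = 2, F = 7, G = 50, so EG − F² = 51. Taking the positive square root: √(EG − F²) = sqrt(51). At (u, v) = (0, -1): sqrt(51).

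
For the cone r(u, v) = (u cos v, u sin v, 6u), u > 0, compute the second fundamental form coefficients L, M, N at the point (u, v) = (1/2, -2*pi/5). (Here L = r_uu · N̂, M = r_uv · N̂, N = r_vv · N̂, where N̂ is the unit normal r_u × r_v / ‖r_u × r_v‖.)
L = 0;  M = 0;  N = 3*sqrt(37)/37

Compute the unit normal N̂(u, v) = (-6*sqrt(37)*u*cos(v)/(37*Abs(u)), -6*sqrt(37)*u*sin(v)/(37*Abs(u)), sqrt(37)*u/(37*Abs(u))), and the second partials r_uu, r_uv, r_vv. Take dot products:
  L(u, v) = r_uu · N̂ = 0,
  M(u, v) = r_uv · N̂ = 0,
  N(u, v) = r_vv · N̂ = 6*sqrt(37)*u^2/(37*Abs(u)).
Evaluating at (u, v) = (1/2, -2*pi/5):
  L = 0, M = 0, N = 3*sqrt(37)/37.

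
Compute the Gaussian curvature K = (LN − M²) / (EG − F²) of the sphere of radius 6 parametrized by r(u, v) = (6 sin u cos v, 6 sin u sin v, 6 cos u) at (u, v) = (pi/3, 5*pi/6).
K = 1/36

Coefficients of the first fundamental form: E = 36, F = 0, G = 36*sin(u)^2.
Coefficients of the second fundamental form: L = -6*sin(u)/Abs(sin(u)), M = 0, N = -6*sin(u)^3/Abs(sin(u)).
Assemble K = (LN − M²)/(EG − F²) = 1/36. At (u, v) = (pi/3, 5*pi/6): K = 1/36.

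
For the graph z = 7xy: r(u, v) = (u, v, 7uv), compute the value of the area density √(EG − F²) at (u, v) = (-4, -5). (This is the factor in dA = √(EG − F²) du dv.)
√(EG − F²)|_{(-4, -5)} = sqrt(2010)

E = 49*v^2 + 1, F = 49*u*v, G = 49*u^2 + 1, so EG − F² = 49*u^2 + 49*v^2 + 1. Taking the positive square root: √(EG − F²) = sqrt(49*u^2 + 49*v^2 + 1). At (u, v) = (-4, -5): sqrt(2010).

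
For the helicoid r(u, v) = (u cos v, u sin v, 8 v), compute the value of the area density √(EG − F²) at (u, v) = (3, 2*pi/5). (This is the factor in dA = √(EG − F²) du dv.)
√(EG − F²)|_{(3, 2*pi/5)} = sqrt(73)

E = 1, F = 0, G = u^2 + 64, so EG − F² = u^2 + 64. Taking the positive square root: √(EG − F²) = sqrt(u^2 + 64). At (u, v) = (3, 2*pi/5): sqrt(73).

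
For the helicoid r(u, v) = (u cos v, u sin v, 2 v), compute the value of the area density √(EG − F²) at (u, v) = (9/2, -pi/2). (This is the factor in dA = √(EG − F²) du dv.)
√(EG − F²)|_{(9/2, -pi/2)} = sqrt(97)/2

E = 1, F = 0, G = u^2 + 4, so EG − F² = u^2 + 4. Taking the positive square root: √(EG − F²) = sqrt(u^2 + 4). At (u, v) = (9/2, -pi/2): sqrt(97)/2.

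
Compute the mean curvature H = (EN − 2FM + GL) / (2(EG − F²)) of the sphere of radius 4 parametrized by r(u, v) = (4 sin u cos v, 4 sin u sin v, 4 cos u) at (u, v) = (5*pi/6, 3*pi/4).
H = -1/4

With E = 16, F = 0, G = 16*sin(u)^2, L = -4*sin(u)/Abs(sin(u)), M = 0, N = -4*sin(u)^3/Abs(sin(u)), assemble
  H = (EN − 2FM + GL) / (2(EG − F²)) = -sin(u)/(4*Abs(sin(u))).
At (u, v) = (5*pi/6, 3*pi/4): H = -1/4.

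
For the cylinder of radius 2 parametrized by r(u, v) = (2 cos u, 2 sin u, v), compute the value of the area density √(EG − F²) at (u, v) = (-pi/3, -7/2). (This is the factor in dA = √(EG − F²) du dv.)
√(EG − F²)|_{(-pi/3, -7/2)} = 2

E = 4, F = 0, G = 1, so EG − F² = 4. Taking the positive square root: √(EG − F²) = 2. At (u, v) = (-pi/3, -7/2): 2.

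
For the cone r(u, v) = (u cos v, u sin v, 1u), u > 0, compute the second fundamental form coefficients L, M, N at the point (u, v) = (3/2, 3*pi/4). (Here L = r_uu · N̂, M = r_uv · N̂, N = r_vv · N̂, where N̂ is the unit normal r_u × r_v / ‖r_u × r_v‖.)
L = 0;  M = 0;  N = 3*sqrt(2)/4

Compute the unit normal N̂(u, v) = (-sqrt(2)*u*cos(v)/(2*Abs(u)), -sqrt(2)*u*sin(v)/(2*Abs(u)), sqrt(2)*u/(2*Abs(u))), and the second partials r_uu, r_uv, r_vv. Take dot products:
  L(u, v) = r_uu · N̂ = 0,
  M(u, v) = r_uv · N̂ = 0,
  N(u, v) = r_vv · N̂ = sqrt(2)*u^2/(2*Abs(u)).
Evaluating at (u, v) = (3/2, 3*pi/4):
  L = 0, M = 0, N = 3*sqrt(2)/4.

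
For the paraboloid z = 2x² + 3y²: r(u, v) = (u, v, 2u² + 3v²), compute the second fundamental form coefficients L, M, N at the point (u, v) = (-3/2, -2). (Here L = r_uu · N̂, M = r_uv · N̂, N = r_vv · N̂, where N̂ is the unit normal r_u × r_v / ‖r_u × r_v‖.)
L = 4*sqrt(181)/181;  M = 0;  N = 6*sqrt(181)/181

Compute the unit normal N̂(u, v) = (-4*u/sqrt(16*u^2 + 36*v^2 + 1), -6*v/sqrt(16*u^2 + 36*v^2 + 1), 1/sqrt(16*u^2 + 36*v^2 + 1)), and the second partials r_uu, r_uv, r_vv. Take dot products:
  L(u, v) = r_uu · N̂ = 4/sqrt(16*u^2 + 36*v^2 + 1),
  M(u, v) = r_uv · N̂ = 0,
  N(u, v) = r_vv · N̂ = 6/sqrt(16*u^2 + 36*v^2 + 1).
Evaluating at (u, v) = (-3/2, -2):
  L = 4*sqrt(181)/181, M = 0, N = 6*sqrt(181)/181.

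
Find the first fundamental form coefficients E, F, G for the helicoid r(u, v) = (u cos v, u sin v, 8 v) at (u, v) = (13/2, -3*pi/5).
E = 1;  F = 0;  G = 425/4

Partials: r_u = (cos(v), sin(v), 0), r_v = (-u*sin(v), u*cos(v), 8). As functions of (u, v):
  E = r_u · r_u = 1,
  F = r_u · r_v = 0,
  G = r_v · r_v = u^2 + 64.
Evaluating at (u, v) = (13/2, -3*pi/5): E = 1, F = 0, G = 425/4.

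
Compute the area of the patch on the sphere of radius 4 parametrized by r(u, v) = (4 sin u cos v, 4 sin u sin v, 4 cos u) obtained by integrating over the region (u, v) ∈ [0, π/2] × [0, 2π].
Area = 32*pi

Area = ∫∫ √(EG − F²) du dv with √(EG − F²) = 16*Abs(sin(u)). Integrating over [0, π/2] × [0, 2π] gives 32*pi.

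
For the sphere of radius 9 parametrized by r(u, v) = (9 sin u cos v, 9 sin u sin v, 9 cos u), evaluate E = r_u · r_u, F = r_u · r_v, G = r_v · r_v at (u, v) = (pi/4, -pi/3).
E = 81;  F = 0;  G = 81/2

Partials: r_u = (9*cos(u)*cos(v), 9*sin(v)*cos(u), -9*sin(u)), r_v = (-9*sin(u)*sin(v), 9*sin(u)*cos(v), 0). As functions of (u, v):
  E = r_u · r_u = 81,
  F = r_u · r_v = 0,
  G = r_v · r_v = 81*sin(u)^2.
Evaluating at (u, v) = (pi/4, -pi/3): E = 81, F = 0, G = 81/2.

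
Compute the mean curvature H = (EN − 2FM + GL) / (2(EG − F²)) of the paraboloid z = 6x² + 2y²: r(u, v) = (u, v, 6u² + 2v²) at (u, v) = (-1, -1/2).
H = 320*sqrt(149)/22201

With E = 144*u^2 + 1, F = 48*u*v, G = 16*v^2 + 1, L = 12/sqrt(144*u^2 + 16*v^2 + 1), M = 0, N = 4/sqrt(144*u^2 + 16*v^2 + 1), assemble
  H = (EN − 2FM + GL) / (2(EG − F²)) = 8*(36*u^2 + 12*v^2 + 1)/(144*u^2 + 16*v^2 + 1)^(3/2).
At (u, v) = (-1, -1/2): H = 320*sqrt(149)/22201.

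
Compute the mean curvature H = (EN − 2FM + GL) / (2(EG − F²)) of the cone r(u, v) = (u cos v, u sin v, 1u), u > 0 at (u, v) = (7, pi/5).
H = sqrt(2)/28

With E = 2, F = 0, G = u^2, L = 0, M = 0, N = sqrt(2)*u^2/(2*Abs(u)), assemble
  H = (EN − 2FM + GL) / (2(EG − F²)) = sqrt(2)/(4*Abs(u)).
At (u, v) = (7, pi/5): H = sqrt(2)/28.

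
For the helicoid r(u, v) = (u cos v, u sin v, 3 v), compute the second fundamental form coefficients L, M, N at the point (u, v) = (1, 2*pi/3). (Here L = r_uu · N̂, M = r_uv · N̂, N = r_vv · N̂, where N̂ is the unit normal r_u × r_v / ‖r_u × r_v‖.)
L = 0;  M = -3*sqrt(10)/10;  N = 0

Compute the unit normal N̂(u, v) = (3*sin(v)/sqrt(u^2 + 9), -3*cos(v)/sqrt(u^2 + 9), u/sqrt(u^2 + 9)), and the second partials r_uu, r_uv, r_vv. Take dot products:
  L(u, v) = r_uu · N̂ = 0,
  M(u, v) = r_uv · N̂ = -3/sqrt(u^2 + 9),
  N(u, v) = r_vv · N̂ = 0.
Evaluating at (u, v) = (1, 2*pi/3):
  L = 0, M = -3*sqrt(10)/10, N = 0.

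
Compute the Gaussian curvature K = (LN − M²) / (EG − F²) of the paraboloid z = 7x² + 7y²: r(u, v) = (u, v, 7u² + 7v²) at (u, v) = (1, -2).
K = 196/962361

Coefficients of the first fundamental form: E = 196*u^2 + 1, F = 196*u*v, G = 196*v^2 + 1.
Coefficients of the second fundamental form: L = 14/sqrt(196*u^2 + 196*v^2 + 1), M = 0, N = 14/sqrt(196*u^2 + 196*v^2 + 1).
Assemble K = (LN − M²)/(EG − F²) = 196/(38416*u^4 + 76832*u^2*v^2 + 392*u^2 + 38416*v^4 + 392*v^2 + 1). At (u, v) = (1, -2): K = 196/962361.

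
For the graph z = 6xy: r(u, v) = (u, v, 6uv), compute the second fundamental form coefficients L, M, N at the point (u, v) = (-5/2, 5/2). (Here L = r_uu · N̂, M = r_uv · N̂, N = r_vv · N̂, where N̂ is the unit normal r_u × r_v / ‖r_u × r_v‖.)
L = 0;  M = 6*sqrt(451)/451;  N = 0

Compute the unit normal N̂(u, v) = (-6*v/sqrt(36*u^2 + 36*v^2 + 1), -6*u/sqrt(36*u^2 + 36*v^2 + 1), 1/sqrt(36*u^2 + 36*v^2 + 1)), and the second partials r_uu, r_uv, r_vv. Take dot products:
  L(u, v) = r_uu · N̂ = 0,
  M(u, v) = r_uv · N̂ = 6/sqrt(36*u^2 + 36*v^2 + 1),
  N(u, v) = r_vv · N̂ = 0.
Evaluating at (u, v) = (-5/2, 5/2):
  L = 0, M = 6*sqrt(451)/451, N = 0.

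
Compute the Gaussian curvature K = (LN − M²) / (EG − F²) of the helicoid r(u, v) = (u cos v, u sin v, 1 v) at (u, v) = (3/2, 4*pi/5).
K = -16/169

Coefficients of the first fundamental form: E = 1, F = 0, G = u^2 + 1.
Coefficients of the second fundamental form: L = 0, M = -1/sqrt(u^2 + 1), N = 0.
Assemble K = (LN − M²)/(EG − F²) = -1/(u^2 + 1)^2. At (u, v) = (3/2, 4*pi/5): K = -16/169.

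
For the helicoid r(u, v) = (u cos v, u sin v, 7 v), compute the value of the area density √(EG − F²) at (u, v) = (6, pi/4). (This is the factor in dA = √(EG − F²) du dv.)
√(EG − F²)|_{(6, pi/4)} = sqrt(85)

E = 1, F = 0, G = u^2 + 49, so EG − F² = u^2 + 49. Taking the positive square root: √(EG − F²) = sqrt(u^2 + 49). At (u, v) = (6, pi/4): sqrt(85).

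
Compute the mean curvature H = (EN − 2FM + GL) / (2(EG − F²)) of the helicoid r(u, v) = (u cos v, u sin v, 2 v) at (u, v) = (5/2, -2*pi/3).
H = 0

With E = 1, F = 0, G = u^2 + 4, L = 0, M = -2/sqrt(u^2 + 4), N = 0, assemble
  H = (EN − 2FM + GL) / (2(EG − F²)) = 0.
At (u, v) = (5/2, -2*pi/3): H = 0.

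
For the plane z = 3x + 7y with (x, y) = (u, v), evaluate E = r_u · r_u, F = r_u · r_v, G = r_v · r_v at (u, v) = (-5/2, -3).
E = 10;  F = 21;  G = 50

Partials: r_u = (1, 0, 3), r_v = (0, 1, 7). As functions of (u, v):
  E = r_u · r_u = 10,
  F = r_u · r_v = 21,
  G = r_v · r_v = 50.
Evaluating at (u, v) = (-5/2, -3): E = 10, F = 21, G = 50.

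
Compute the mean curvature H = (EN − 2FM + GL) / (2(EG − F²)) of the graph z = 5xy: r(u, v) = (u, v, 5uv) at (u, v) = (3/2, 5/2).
H = -1875*sqrt(854)/364658

With E = 25*v^2 + 1, F = 25*u*v, G = 25*u^2 + 1, L = 0, M = 5/sqrt(25*u^2 + 25*v^2 + 1), N = 0, assemble
  H = (EN − 2FM + GL) / (2(EG − F²)) = -125*u*v/(25*u^2 + 25*v^2 + 1)^(3/2).
At (u, v) = (3/2, 5/2): H = -1875*sqrt(854)/364658.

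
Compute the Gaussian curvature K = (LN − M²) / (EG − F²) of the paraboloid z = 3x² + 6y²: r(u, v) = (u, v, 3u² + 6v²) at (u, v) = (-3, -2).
K = 72/811801

Coefficients of the first fundamental form: E = 36*u^2 + 1, F = 72*u*v, G = 144*v^2 + 1.
Coefficients of the second fundamental form: L = 6/sqrt(36*u^2 + 144*v^2 + 1), M = 0, N = 12/sqrt(36*u^2 + 144*v^2 + 1).
Assemble K = (LN − M²)/(EG − F²) = 72/(1296*u^4 + 10368*u^2*v^2 + 72*u^2 + 20736*v^4 + 288*v^2 + 1). At (u, v) = (-3, -2): K = 72/811801.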